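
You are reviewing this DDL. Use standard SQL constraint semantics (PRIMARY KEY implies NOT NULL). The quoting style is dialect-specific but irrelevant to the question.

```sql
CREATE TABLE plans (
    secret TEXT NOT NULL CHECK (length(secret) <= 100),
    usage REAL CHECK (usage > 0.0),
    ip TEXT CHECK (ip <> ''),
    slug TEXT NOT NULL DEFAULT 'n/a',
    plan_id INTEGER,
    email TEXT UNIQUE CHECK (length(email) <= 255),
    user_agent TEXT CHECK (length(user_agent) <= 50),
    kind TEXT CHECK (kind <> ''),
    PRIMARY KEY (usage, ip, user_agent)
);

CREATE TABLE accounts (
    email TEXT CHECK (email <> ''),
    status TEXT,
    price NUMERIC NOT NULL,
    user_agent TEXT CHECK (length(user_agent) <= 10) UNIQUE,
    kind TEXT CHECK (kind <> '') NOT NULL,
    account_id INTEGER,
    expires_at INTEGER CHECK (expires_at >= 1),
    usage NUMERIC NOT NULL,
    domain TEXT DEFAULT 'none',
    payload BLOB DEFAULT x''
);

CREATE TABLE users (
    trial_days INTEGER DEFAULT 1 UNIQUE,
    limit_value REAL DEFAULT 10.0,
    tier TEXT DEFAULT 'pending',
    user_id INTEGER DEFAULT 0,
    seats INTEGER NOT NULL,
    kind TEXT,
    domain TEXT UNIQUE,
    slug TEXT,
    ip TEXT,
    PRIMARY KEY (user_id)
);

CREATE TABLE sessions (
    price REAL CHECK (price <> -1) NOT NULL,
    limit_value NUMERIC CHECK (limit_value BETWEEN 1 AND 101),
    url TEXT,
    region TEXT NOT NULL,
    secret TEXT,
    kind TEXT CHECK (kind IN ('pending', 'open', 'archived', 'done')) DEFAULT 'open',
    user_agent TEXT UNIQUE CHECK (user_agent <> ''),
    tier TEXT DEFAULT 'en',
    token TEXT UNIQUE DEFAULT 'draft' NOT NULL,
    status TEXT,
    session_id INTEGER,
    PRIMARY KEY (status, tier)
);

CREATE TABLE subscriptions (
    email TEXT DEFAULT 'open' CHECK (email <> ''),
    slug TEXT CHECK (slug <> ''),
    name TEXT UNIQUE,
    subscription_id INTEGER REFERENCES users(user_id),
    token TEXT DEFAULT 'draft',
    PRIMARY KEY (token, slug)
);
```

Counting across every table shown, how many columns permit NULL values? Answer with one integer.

plans: 3 nullable (plan_id, email, kind — PK (usage, ip, user_agent) and explicit NOT NULL columns excluded).
accounts: 7 nullable (email, status, user_agent, account_id, expires_at, domain, payload — PK none and explicit NOT NULL columns excluded).
users: 7 nullable (trial_days, limit_value, tier, kind, domain, slug, ip — PK (user_id) and explicit NOT NULL columns excluded).
sessions: 6 nullable (limit_value, url, secret, kind, user_agent, session_id — PK (status, tier) and explicit NOT NULL columns excluded).
subscriptions: 3 nullable (email, name, subscription_id — PK (token, slug) and explicit NOT NULL columns excluded).
Total: 3 + 7 + 7 + 6 + 3 = 26.

26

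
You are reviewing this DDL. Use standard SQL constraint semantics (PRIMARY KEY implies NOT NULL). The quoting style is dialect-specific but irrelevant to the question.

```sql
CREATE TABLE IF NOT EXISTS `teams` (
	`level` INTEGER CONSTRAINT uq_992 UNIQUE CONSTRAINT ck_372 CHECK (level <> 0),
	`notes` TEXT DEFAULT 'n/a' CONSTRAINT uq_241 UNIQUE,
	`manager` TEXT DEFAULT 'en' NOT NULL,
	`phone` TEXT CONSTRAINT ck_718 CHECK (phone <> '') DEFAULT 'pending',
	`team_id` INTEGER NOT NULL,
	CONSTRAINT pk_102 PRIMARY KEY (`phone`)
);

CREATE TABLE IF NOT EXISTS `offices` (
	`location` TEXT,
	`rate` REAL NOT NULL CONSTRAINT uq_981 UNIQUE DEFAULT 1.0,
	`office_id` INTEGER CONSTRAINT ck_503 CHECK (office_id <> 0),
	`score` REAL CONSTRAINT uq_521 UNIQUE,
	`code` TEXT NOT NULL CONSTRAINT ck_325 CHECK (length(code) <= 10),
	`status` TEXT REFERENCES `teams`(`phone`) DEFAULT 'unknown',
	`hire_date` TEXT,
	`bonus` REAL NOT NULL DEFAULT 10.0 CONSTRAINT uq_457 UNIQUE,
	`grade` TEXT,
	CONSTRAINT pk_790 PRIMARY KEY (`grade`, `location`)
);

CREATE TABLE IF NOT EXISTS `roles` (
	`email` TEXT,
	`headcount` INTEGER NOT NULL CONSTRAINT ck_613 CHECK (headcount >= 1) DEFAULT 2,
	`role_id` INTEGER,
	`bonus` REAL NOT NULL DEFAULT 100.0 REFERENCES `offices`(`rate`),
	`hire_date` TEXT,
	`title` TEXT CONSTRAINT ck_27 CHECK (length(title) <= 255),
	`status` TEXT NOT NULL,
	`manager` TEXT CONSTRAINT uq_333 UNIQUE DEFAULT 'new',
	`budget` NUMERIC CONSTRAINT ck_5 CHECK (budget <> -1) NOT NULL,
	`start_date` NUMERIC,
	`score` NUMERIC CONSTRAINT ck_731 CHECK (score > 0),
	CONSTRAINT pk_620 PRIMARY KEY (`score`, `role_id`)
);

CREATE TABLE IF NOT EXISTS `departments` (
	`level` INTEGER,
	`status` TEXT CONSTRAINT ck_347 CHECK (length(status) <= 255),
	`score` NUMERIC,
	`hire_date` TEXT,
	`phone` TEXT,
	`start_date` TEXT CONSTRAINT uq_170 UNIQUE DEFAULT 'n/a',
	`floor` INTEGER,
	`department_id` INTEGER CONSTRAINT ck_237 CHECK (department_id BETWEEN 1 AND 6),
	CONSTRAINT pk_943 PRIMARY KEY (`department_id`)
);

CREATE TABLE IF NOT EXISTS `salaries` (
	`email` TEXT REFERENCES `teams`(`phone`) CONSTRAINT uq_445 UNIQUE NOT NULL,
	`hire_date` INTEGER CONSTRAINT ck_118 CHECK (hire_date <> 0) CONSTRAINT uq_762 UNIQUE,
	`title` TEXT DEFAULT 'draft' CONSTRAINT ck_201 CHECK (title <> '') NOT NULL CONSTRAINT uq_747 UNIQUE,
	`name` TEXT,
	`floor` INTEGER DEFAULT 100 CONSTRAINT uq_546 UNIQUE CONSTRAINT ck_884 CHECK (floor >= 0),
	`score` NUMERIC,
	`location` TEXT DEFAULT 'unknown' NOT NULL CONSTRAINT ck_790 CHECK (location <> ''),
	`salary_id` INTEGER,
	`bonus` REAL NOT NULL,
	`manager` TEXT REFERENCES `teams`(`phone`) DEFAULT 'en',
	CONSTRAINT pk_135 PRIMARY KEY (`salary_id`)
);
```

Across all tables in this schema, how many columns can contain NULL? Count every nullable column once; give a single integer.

23

teams: 2 nullable (level, notes — PK (phone) and explicit NOT NULL columns excluded).
offices: 4 nullable (office_id, score, status, hire_date — PK (grade, location) and explicit NOT NULL columns excluded).
roles: 5 nullable (email, hire_date, title, manager, start_date — PK (score, role_id) and explicit NOT NULL columns excluded).
departments: 7 nullable (level, status, score, hire_date, phone, start_date, floor — PK (department_id) and explicit NOT NULL columns excluded).
salaries: 5 nullable (hire_date, name, floor, score, manager — PK (salary_id) and explicit NOT NULL columns excluded).
Total: 2 + 4 + 5 + 7 + 5 = 23.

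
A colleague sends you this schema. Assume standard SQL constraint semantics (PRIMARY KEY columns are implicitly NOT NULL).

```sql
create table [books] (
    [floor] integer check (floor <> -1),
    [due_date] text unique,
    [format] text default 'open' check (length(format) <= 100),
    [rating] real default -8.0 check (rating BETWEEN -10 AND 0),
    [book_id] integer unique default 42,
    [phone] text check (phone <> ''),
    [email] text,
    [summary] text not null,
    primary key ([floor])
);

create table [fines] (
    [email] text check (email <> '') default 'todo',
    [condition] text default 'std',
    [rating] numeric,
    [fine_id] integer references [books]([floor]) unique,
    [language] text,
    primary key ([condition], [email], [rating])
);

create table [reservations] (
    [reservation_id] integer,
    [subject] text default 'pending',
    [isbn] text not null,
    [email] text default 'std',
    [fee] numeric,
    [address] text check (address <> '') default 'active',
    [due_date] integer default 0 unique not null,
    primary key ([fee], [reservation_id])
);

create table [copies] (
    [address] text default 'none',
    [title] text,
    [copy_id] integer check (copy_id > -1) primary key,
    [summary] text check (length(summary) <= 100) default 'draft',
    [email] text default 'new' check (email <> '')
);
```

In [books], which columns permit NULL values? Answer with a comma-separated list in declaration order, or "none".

- floor: part of the PRIMARY KEY, which implies NOT NULL → not nullable.
- due_date: UNIQUE does not imply NOT NULL → nullable.
- format: CHECK does not forbid NULL (a CHECK constraint passes when its expression is NULL) → nullable.
- rating: CHECK does not forbid NULL (a CHECK constraint passes when its expression is NULL) → nullable.
- book_id: UNIQUE does not imply NOT NULL → nullable.
- phone: CHECK does not forbid NULL (a CHECK constraint passes when its expression is NULL) → nullable.
- email: no NOT NULL constraint applies → nullable.
- summary: declared NOT NULL → not nullable.

due_date, format, rating, book_id, phone, email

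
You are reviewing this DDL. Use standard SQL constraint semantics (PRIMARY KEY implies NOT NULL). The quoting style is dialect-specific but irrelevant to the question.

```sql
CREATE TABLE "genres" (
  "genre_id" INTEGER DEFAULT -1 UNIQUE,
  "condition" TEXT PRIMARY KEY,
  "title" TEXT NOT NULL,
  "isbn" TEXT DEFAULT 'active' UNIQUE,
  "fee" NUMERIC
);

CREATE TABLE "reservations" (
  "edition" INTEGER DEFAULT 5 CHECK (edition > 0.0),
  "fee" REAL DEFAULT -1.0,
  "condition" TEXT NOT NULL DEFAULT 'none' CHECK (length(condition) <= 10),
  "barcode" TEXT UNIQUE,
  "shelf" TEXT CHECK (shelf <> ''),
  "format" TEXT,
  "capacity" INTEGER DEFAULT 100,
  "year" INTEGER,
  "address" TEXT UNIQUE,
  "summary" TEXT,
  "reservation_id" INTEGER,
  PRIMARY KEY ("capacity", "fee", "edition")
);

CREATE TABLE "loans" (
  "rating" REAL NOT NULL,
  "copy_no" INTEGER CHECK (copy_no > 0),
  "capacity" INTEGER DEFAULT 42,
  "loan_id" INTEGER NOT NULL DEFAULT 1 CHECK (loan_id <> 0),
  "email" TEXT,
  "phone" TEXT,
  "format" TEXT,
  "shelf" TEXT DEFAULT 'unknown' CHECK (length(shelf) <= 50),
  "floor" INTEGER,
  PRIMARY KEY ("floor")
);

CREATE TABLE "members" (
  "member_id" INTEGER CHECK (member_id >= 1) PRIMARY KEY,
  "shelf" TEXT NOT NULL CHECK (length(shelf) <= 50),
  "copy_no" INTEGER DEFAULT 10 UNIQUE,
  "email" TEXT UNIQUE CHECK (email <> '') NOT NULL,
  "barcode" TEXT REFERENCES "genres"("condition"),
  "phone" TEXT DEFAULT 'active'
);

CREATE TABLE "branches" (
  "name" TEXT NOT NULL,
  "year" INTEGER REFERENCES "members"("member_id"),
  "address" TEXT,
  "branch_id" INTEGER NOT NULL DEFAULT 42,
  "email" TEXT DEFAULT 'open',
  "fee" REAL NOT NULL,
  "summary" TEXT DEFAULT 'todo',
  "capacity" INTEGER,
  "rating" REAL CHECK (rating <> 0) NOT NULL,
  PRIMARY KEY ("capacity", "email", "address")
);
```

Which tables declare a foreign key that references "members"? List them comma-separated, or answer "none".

branches

- branches.year references members(member_id).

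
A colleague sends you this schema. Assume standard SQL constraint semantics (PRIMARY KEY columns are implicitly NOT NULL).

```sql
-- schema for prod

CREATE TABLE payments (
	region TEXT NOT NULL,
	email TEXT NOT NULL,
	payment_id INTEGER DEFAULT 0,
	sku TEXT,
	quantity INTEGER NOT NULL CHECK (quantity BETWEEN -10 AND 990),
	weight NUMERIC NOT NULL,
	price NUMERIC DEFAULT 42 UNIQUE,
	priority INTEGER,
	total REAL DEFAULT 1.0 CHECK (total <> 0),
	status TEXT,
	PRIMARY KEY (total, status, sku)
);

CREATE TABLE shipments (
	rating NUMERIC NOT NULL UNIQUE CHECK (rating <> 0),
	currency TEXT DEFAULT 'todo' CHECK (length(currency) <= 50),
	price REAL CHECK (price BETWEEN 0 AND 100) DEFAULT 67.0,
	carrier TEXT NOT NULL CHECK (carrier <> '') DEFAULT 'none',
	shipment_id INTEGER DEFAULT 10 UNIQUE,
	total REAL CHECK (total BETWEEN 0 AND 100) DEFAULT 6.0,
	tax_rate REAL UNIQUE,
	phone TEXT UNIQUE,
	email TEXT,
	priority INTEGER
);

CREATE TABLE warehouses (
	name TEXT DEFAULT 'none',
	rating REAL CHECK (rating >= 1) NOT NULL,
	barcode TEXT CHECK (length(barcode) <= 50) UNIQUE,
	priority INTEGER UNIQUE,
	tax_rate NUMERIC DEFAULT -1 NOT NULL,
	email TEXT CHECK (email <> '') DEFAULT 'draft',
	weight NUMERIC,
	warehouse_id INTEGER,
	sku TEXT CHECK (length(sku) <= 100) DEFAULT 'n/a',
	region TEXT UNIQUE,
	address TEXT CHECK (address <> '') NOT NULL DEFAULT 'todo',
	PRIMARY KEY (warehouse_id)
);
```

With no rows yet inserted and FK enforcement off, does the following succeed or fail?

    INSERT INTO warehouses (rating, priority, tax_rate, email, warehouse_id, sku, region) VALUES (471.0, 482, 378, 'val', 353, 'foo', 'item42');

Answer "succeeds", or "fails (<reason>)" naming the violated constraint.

succeeds

NOT NULL columns: address defaults to 'todo'; rating is supplied; tax_rate is supplied; warehouse_id is supplied.
CHECK constraints: 471.0 satisfies (rating >= 1); 'val' satisfies (email <> ''); 'foo' satisfies (length(sku) <= 100).
No constraint is violated.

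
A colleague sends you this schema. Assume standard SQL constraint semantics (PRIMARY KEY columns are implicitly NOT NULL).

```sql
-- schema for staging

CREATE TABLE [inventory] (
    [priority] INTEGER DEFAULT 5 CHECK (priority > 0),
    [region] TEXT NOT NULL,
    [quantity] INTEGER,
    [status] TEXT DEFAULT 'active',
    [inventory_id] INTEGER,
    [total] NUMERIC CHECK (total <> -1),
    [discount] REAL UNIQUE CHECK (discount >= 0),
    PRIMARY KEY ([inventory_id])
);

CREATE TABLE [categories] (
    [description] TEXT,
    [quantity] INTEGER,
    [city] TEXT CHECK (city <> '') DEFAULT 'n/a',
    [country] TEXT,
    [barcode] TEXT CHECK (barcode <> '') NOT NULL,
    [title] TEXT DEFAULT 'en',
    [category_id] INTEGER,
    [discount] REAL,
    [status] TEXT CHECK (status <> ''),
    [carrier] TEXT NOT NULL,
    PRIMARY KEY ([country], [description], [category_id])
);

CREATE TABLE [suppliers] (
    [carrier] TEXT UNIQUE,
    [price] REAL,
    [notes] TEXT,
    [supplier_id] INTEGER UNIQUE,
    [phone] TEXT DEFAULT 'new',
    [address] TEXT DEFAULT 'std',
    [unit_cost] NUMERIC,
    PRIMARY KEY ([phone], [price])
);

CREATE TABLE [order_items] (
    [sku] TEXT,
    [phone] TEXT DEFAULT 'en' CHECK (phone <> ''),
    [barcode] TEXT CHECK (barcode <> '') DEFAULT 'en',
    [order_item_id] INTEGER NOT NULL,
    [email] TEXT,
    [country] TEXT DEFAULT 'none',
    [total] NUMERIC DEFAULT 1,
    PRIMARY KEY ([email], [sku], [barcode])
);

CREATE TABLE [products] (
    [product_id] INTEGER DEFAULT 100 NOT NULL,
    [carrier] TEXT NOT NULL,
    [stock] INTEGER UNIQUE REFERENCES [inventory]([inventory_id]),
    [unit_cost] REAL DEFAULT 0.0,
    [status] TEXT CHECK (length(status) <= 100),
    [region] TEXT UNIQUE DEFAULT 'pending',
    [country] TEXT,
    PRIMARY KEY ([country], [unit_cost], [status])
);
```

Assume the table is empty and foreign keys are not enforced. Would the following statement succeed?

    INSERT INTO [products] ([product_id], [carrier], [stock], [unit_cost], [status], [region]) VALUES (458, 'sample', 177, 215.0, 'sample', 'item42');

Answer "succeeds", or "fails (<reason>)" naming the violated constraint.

fails (NOT NULL on country)

country is omitted from the column list and has no DEFAULT, so it would receive NULL.
But country is part of the PRIMARY KEY (implied NOT NULL).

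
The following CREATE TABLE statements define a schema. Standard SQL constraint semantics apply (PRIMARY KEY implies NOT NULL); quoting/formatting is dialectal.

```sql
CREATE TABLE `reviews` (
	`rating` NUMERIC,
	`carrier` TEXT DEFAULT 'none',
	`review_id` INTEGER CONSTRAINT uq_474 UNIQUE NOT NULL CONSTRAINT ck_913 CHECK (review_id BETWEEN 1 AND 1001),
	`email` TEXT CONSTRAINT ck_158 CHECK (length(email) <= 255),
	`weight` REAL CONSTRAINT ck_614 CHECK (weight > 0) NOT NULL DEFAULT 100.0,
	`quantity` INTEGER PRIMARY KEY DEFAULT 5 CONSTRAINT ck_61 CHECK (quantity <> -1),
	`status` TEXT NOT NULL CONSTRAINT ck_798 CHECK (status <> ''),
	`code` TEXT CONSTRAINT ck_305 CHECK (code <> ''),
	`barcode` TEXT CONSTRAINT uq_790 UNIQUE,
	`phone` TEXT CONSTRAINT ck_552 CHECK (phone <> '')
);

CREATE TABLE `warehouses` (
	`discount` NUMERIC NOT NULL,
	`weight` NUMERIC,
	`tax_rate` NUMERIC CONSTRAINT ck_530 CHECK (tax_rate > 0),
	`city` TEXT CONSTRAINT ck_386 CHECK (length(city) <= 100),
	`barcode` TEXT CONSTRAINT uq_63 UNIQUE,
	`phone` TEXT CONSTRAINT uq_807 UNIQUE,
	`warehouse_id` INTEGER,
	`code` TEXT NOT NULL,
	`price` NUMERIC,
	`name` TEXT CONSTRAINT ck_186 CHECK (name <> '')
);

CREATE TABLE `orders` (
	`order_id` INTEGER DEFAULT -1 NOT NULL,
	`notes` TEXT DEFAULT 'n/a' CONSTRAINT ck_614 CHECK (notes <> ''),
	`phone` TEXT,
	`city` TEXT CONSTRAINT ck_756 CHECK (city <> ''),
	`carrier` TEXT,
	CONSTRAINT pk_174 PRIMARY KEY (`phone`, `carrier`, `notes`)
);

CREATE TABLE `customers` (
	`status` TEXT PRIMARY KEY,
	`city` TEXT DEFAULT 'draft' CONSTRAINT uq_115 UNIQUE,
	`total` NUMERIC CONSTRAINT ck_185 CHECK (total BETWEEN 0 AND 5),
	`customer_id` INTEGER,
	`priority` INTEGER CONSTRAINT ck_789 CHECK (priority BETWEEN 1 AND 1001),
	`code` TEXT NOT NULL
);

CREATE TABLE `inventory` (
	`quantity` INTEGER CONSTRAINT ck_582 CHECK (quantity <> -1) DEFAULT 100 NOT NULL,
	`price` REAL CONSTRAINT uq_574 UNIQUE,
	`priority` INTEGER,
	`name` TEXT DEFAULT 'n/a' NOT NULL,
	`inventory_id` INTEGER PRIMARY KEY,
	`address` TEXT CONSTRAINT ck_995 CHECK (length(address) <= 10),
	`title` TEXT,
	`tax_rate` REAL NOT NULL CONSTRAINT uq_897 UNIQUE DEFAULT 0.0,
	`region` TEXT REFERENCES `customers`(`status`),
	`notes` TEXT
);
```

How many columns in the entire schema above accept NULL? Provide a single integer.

reviews: 6 nullable (rating, carrier, email, code, barcode, phone — PK (quantity) and explicit NOT NULL columns excluded).
warehouses: 8 nullable (weight, tax_rate, city, barcode, phone, warehouse_id, price, name — PK none and explicit NOT NULL columns excluded).
orders: 1 nullable (city — PK (phone, carrier, notes) and explicit NOT NULL columns excluded).
customers: 4 nullable (city, total, customer_id, priority — PK (status) and explicit NOT NULL columns excluded).
inventory: 6 nullable (price, priority, address, title, region, notes — PK (inventory_id) and explicit NOT NULL columns excluded).
Total: 6 + 8 + 1 + 4 + 6 = 25.

25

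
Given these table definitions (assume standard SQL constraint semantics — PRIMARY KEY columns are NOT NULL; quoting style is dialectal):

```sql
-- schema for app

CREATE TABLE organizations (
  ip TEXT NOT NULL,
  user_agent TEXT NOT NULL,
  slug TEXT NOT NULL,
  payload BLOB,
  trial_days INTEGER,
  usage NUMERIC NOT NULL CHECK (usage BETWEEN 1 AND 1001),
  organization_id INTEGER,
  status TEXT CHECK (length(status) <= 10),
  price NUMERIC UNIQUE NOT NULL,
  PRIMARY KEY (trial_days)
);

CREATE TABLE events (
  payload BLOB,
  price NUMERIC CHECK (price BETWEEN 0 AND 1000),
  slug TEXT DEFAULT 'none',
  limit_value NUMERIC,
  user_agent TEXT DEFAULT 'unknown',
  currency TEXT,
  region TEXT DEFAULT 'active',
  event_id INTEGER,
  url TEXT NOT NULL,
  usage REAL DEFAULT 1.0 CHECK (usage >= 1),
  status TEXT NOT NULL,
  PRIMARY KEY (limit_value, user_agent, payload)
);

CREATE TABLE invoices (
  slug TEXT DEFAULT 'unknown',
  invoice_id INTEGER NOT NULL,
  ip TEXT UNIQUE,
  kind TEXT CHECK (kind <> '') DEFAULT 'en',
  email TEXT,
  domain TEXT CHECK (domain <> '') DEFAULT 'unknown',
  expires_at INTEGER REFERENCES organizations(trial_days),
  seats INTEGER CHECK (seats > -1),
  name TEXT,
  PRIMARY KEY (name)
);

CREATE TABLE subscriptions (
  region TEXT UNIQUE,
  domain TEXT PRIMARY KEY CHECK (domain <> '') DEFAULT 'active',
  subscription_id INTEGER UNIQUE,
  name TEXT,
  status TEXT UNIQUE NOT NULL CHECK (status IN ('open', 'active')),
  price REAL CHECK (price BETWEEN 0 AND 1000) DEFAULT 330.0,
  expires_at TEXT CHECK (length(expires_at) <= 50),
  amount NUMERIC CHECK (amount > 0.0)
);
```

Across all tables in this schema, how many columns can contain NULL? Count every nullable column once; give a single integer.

22

organizations: 3 nullable (payload, organization_id, status — PK (trial_days) and explicit NOT NULL columns excluded).
events: 6 nullable (price, slug, currency, region, event_id, usage — PK (limit_value, user_agent, payload) and explicit NOT NULL columns excluded).
invoices: 7 nullable (slug, ip, kind, email, domain, expires_at, seats — PK (name) and explicit NOT NULL columns excluded).
subscriptions: 6 nullable (region, subscription_id, name, price, expires_at, amount — PK (domain) and explicit NOT NULL columns excluded).
Total: 3 + 6 + 7 + 6 = 22.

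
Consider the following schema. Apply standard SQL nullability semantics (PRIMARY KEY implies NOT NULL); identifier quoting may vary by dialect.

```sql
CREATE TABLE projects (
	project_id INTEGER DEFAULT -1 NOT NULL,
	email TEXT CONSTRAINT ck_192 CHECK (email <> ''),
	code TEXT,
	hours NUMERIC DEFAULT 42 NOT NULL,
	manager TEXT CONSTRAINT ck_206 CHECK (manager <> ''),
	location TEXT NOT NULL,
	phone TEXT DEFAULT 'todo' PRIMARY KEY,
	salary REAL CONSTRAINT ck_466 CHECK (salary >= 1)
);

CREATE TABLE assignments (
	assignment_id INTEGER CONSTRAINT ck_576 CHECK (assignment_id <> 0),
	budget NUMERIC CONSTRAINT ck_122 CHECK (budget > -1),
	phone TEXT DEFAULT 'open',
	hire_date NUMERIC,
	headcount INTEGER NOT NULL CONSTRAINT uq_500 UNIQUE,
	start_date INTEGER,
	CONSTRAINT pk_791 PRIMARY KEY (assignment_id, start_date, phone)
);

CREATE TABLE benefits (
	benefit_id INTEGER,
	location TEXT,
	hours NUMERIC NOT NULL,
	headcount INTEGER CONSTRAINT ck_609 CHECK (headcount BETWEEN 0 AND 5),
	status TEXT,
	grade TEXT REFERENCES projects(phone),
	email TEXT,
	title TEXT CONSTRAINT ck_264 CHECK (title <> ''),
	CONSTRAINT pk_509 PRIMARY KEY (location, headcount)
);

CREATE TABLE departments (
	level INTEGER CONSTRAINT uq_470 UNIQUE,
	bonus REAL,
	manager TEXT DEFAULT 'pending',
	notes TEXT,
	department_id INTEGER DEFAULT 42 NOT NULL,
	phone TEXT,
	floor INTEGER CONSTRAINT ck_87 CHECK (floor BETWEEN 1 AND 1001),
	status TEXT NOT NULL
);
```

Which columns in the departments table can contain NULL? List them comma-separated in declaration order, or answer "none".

- level: UNIQUE does not imply NOT NULL → nullable.
- bonus: no NOT NULL constraint applies → nullable.
- manager: DEFAULT only fills an omitted column; an explicit NULL is still allowed → nullable.
- notes: no NOT NULL constraint applies → nullable.
- department_id: declared NOT NULL → not nullable.
- phone: no NOT NULL constraint applies → nullable.
- floor: CHECK does not forbid NULL (a CHECK constraint passes when its expression is NULL) → nullable.
- status: declared NOT NULL → not nullable.

level, bonus, manager, notes, phone, floor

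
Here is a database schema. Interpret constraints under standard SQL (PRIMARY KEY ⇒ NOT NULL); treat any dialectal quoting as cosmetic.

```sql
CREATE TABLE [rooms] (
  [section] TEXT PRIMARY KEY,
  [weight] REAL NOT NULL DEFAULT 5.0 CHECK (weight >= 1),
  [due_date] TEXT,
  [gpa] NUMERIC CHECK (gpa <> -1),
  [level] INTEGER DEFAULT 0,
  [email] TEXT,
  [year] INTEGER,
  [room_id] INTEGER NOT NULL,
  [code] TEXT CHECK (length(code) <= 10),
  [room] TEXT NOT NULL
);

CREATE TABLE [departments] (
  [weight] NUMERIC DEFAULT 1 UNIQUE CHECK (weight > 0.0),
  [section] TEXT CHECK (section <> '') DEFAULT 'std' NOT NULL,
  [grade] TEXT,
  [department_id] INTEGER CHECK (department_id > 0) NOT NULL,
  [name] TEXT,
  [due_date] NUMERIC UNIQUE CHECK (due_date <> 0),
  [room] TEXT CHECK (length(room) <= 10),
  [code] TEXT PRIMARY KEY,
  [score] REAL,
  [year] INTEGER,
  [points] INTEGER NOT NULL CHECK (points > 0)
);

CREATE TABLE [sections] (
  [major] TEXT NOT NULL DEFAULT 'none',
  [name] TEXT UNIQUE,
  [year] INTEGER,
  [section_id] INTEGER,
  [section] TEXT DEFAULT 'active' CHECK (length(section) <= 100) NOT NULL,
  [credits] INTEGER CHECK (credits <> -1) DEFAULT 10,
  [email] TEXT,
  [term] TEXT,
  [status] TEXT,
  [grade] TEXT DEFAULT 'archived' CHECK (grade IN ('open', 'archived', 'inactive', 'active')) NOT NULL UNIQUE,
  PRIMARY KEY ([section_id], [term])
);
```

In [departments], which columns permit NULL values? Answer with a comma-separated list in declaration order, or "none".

weight, grade, name, due_date, room, score, year

- weight: CHECK does not forbid NULL (a CHECK constraint passes when its expression is NULL) → nullable.
- section: declared NOT NULL → not nullable.
- grade: no NOT NULL constraint applies → nullable.
- department_id: declared NOT NULL → not nullable.
- name: no NOT NULL constraint applies → nullable.
- due_date: CHECK does not forbid NULL (a CHECK constraint passes when its expression is NULL) → nullable.
- room: CHECK does not forbid NULL (a CHECK constraint passes when its expression is NULL) → nullable.
- code: part of the PRIMARY KEY, which implies NOT NULL → not nullable.
- score: no NOT NULL constraint applies → nullable.
- year: no NOT NULL constraint applies → nullable.
- points: declared NOT NULL → not nullable.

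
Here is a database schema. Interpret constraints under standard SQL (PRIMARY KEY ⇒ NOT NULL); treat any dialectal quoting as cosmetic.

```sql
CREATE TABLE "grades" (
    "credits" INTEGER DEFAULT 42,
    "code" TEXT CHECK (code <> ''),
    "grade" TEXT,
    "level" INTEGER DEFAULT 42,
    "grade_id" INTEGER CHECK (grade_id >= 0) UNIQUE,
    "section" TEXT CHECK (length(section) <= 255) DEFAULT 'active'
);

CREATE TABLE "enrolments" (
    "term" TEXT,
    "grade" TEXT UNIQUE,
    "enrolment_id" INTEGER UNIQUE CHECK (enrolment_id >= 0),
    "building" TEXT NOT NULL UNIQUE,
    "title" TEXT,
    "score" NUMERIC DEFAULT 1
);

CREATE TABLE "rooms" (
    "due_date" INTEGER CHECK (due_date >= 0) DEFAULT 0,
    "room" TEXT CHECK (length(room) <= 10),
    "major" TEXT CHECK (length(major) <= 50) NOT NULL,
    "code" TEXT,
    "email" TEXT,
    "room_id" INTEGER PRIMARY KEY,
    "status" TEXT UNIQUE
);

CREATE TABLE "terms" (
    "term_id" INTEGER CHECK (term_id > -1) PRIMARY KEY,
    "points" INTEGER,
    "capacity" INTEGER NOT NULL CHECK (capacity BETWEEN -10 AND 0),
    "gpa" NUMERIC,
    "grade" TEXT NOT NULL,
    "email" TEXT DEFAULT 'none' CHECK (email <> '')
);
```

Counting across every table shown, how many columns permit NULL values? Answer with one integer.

grades: 6 nullable (credits, code, grade, level, grade_id, section — PK none and explicit NOT NULL columns excluded).
enrolments: 5 nullable (term, grade, enrolment_id, title, score — PK none and explicit NOT NULL columns excluded).
rooms: 5 nullable (due_date, room, code, email, status — PK (room_id) and explicit NOT NULL columns excluded).
terms: 3 nullable (points, gpa, email — PK (term_id) and explicit NOT NULL columns excluded).
Total: 6 + 5 + 5 + 3 = 19.

19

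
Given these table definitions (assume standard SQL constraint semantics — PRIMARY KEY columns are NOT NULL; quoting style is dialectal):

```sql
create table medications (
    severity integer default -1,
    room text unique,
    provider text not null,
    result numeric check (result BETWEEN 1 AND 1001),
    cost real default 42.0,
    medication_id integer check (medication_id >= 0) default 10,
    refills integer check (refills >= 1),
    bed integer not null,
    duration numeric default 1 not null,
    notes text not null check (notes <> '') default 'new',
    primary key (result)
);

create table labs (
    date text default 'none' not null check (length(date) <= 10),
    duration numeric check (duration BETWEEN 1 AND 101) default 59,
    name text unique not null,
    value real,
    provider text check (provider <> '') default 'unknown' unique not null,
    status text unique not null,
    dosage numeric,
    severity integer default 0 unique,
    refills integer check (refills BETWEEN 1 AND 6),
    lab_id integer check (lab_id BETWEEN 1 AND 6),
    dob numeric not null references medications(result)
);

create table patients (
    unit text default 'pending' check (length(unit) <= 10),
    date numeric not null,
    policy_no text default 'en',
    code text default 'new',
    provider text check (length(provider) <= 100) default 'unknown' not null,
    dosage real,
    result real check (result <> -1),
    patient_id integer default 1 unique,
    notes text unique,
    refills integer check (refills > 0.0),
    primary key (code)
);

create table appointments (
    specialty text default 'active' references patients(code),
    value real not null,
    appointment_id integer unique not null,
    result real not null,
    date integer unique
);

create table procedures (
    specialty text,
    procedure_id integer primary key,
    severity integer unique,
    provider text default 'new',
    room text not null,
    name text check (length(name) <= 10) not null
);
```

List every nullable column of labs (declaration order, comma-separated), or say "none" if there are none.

duration, value, dosage, severity, refills, lab_id

- date: declared NOT NULL → not nullable.
- duration: CHECK does not forbid NULL (a CHECK constraint passes when its expression is NULL) → nullable.
- name: declared NOT NULL → not nullable.
- value: no NOT NULL constraint applies → nullable.
- provider: declared NOT NULL → not nullable.
- status: declared NOT NULL → not nullable.
- dosage: no NOT NULL constraint applies → nullable.
- severity: UNIQUE does not imply NOT NULL → nullable.
- refills: CHECK does not forbid NULL (a CHECK constraint passes when its expression is NULL) → nullable.
- lab_id: CHECK does not forbid NULL (a CHECK constraint passes when its expression is NULL) → nullable.
- dob: declared NOT NULL → not nullable.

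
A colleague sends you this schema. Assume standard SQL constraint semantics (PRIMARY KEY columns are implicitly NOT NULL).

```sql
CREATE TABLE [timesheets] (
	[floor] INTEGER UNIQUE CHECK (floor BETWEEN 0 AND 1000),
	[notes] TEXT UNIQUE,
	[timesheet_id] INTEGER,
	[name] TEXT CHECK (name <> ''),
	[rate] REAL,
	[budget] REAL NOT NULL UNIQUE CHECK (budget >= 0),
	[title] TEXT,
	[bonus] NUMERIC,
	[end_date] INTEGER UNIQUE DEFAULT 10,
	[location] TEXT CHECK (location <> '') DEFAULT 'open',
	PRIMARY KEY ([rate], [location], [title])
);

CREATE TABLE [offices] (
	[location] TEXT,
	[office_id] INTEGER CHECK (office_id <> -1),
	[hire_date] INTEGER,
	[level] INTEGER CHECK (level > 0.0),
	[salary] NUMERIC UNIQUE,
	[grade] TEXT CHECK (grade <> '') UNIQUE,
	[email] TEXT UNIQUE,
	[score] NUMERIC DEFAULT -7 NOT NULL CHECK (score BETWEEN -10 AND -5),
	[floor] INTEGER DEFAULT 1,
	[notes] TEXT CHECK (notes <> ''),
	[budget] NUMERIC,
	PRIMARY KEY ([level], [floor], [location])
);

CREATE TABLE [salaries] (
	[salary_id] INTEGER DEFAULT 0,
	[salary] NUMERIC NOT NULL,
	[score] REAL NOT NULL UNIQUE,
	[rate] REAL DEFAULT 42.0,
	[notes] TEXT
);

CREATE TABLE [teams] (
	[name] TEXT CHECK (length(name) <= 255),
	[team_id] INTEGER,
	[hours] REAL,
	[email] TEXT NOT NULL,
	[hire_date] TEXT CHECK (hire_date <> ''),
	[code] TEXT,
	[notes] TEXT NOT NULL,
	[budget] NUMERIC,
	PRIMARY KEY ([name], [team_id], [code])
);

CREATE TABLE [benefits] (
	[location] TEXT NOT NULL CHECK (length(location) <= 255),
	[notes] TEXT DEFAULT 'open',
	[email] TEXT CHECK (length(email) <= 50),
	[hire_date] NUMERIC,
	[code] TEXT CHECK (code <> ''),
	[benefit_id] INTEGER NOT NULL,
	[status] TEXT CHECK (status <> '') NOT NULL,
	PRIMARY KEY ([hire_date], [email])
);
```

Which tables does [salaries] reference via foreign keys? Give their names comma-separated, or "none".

No column in salaries has a REFERENCES clause.

none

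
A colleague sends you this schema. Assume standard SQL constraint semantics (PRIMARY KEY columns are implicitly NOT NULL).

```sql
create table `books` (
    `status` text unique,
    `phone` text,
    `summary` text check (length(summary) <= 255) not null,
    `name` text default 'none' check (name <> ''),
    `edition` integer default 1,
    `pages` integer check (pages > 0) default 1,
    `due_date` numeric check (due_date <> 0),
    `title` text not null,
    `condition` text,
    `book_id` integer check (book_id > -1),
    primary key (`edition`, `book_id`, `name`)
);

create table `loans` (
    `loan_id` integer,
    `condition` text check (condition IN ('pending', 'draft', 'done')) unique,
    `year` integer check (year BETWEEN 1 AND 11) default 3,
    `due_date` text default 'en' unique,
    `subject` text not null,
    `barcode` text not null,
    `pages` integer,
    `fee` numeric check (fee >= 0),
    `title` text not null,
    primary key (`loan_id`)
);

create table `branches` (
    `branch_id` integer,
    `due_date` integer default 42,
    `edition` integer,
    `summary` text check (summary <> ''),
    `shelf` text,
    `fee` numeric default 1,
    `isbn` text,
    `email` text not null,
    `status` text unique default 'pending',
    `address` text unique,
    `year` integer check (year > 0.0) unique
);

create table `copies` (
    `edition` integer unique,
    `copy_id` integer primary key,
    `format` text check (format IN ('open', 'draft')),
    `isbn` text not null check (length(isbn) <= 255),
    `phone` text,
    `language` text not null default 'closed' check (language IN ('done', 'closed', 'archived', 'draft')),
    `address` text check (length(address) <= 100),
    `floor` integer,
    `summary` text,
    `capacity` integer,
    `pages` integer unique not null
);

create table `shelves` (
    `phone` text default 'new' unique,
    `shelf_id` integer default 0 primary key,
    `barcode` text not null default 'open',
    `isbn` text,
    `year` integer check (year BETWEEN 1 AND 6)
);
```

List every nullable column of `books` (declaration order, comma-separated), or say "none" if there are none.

status, phone, pages, due_date, condition

- status: UNIQUE does not imply NOT NULL → nullable.
- phone: no NOT NULL constraint applies → nullable.
- summary: declared NOT NULL → not nullable.
- name: part of the PRIMARY KEY, which implies NOT NULL → not nullable.
- edition: part of the PRIMARY KEY, which implies NOT NULL → not nullable.
- pages: CHECK does not forbid NULL (a CHECK constraint passes when its expression is NULL) → nullable.
- due_date: CHECK does not forbid NULL (a CHECK constraint passes when its expression is NULL) → nullable.
- title: declared NOT NULL → not nullable.
- condition: no NOT NULL constraint applies → nullable.
- book_id: part of the PRIMARY KEY, which implies NOT NULL → not nullable.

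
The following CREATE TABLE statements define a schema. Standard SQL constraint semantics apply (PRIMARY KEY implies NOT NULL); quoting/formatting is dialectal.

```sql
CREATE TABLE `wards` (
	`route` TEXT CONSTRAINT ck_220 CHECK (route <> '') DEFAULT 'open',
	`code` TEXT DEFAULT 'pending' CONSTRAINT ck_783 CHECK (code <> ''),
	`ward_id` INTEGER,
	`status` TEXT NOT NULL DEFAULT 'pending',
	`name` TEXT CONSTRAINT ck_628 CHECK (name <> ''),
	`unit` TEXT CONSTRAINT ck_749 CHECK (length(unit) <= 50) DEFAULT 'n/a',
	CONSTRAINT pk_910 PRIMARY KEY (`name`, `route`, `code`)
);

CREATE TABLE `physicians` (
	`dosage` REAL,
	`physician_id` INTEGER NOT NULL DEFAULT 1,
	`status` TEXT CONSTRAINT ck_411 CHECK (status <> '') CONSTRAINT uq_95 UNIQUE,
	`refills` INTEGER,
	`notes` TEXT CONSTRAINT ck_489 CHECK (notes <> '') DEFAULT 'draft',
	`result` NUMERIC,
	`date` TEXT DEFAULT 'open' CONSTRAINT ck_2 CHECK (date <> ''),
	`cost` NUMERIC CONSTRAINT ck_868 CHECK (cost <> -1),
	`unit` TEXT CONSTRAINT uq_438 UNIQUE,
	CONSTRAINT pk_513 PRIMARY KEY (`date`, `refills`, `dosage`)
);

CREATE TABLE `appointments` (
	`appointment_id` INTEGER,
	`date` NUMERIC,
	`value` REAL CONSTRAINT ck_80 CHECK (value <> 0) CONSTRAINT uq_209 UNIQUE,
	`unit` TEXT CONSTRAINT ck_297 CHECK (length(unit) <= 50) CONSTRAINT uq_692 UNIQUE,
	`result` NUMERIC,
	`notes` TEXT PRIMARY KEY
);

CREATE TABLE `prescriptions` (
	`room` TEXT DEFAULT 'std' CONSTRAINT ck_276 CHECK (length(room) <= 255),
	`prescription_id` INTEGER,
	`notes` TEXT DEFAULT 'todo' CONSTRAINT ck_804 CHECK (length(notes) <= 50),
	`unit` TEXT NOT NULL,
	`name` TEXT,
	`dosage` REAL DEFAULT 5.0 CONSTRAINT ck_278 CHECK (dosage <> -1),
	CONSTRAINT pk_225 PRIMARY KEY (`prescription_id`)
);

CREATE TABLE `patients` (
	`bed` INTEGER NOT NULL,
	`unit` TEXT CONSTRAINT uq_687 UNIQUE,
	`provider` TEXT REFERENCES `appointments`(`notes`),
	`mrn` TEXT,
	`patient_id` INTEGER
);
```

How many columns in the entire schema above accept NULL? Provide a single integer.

20

wards: 2 nullable (ward_id, unit — PK (name, route, code) and explicit NOT NULL columns excluded).
physicians: 5 nullable (status, notes, result, cost, unit — PK (date, refills, dosage) and explicit NOT NULL columns excluded).
appointments: 5 nullable (appointment_id, date, value, unit, result — PK (notes) and explicit NOT NULL columns excluded).
prescriptions: 4 nullable (room, notes, name, dosage — PK (prescription_id) and explicit NOT NULL columns excluded).
patients: 4 nullable (unit, provider, mrn, patient_id — PK none and explicit NOT NULL columns excluded).
Total: 2 + 5 + 5 + 4 + 4 = 20.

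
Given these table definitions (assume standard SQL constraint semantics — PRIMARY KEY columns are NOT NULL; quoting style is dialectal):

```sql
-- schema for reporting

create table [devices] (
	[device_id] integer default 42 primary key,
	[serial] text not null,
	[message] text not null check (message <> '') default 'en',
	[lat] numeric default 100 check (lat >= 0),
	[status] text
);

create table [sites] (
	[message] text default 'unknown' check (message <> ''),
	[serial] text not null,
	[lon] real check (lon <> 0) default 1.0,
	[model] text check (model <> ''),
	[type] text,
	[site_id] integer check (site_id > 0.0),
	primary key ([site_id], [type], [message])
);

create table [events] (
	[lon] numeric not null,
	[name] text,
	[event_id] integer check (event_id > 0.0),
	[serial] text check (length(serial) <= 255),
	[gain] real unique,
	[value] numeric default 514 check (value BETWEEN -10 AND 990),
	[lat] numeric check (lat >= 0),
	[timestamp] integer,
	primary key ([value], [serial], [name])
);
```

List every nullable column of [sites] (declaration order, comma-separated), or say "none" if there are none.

- message: part of the PRIMARY KEY, which implies NOT NULL → not nullable.
- serial: declared NOT NULL → not nullable.
- lon: CHECK does not forbid NULL (a CHECK constraint passes when its expression is NULL) → nullable.
- model: CHECK does not forbid NULL (a CHECK constraint passes when its expression is NULL) → nullable.
- type: part of the PRIMARY KEY, which implies NOT NULL → not nullable.
- site_id: part of the PRIMARY KEY, which implies NOT NULL → not nullable.

lon, model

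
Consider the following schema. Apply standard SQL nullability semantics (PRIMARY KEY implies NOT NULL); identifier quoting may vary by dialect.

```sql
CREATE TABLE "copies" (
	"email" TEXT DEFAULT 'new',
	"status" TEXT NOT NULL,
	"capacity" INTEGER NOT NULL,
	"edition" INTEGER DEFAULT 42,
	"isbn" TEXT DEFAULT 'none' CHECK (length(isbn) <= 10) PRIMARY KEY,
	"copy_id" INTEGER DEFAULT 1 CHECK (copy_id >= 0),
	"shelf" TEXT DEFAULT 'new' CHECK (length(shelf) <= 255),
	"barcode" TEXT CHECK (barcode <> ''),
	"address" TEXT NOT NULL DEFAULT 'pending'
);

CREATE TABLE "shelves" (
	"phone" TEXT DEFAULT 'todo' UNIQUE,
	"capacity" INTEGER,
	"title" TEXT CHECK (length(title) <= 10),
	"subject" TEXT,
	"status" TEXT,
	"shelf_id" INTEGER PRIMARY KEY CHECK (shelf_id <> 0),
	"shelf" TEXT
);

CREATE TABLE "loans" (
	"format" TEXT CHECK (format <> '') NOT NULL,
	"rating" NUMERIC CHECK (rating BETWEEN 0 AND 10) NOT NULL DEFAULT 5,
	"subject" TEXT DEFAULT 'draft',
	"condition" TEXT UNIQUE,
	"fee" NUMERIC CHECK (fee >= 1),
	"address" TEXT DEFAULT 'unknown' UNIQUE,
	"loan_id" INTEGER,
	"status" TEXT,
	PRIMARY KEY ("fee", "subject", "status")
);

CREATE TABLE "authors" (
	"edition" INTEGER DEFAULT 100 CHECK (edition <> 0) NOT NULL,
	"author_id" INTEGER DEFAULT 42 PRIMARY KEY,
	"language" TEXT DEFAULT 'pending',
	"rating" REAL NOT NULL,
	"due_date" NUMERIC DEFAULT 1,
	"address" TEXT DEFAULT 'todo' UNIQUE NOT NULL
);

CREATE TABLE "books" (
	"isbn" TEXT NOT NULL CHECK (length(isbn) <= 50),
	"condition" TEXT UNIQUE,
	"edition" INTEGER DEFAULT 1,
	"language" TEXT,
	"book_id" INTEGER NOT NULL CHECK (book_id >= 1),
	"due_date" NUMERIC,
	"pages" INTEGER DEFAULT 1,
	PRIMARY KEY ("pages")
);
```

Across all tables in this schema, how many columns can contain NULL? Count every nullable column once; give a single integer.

copies: 5 nullable (email, edition, copy_id, shelf, barcode — PK (isbn) and explicit NOT NULL columns excluded).
shelves: 6 nullable (phone, capacity, title, subject, status, shelf — PK (shelf_id) and explicit NOT NULL columns excluded).
loans: 3 nullable (condition, address, loan_id — PK (fee, subject, status) and explicit NOT NULL columns excluded).
authors: 2 nullable (language, due_date — PK (author_id) and explicit NOT NULL columns excluded).
books: 4 nullable (condition, edition, language, due_date — PK (pages) and explicit NOT NULL columns excluded).
Total: 5 + 6 + 3 + 2 + 4 = 20.

20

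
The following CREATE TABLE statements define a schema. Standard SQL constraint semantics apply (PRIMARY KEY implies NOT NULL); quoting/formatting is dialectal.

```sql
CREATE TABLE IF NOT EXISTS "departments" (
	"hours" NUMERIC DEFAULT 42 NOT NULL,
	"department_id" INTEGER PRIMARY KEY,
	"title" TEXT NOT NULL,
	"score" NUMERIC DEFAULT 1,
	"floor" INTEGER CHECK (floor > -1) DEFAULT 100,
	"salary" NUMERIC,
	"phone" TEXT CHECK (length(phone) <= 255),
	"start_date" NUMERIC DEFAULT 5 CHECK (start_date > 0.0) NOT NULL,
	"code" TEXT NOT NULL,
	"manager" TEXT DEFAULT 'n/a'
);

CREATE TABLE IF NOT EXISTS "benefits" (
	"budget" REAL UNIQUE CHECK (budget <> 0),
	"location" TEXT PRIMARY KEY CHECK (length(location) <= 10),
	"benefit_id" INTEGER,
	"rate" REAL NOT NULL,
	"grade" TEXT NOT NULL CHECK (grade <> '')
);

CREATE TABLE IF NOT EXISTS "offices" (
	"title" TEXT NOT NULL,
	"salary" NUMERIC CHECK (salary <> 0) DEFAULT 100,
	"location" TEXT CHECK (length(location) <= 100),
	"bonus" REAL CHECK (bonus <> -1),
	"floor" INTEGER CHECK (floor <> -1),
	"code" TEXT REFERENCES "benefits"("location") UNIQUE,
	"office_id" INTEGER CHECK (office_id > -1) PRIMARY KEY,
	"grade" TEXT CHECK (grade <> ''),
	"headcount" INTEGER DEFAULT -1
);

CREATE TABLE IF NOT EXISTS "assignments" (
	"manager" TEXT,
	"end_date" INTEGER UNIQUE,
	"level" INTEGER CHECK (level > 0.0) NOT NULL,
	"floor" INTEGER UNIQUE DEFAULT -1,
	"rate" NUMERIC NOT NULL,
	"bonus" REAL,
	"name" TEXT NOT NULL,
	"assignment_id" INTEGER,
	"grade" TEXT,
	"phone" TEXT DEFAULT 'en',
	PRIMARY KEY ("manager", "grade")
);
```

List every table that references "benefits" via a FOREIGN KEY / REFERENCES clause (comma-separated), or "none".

- offices.code references benefits(location).

offices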